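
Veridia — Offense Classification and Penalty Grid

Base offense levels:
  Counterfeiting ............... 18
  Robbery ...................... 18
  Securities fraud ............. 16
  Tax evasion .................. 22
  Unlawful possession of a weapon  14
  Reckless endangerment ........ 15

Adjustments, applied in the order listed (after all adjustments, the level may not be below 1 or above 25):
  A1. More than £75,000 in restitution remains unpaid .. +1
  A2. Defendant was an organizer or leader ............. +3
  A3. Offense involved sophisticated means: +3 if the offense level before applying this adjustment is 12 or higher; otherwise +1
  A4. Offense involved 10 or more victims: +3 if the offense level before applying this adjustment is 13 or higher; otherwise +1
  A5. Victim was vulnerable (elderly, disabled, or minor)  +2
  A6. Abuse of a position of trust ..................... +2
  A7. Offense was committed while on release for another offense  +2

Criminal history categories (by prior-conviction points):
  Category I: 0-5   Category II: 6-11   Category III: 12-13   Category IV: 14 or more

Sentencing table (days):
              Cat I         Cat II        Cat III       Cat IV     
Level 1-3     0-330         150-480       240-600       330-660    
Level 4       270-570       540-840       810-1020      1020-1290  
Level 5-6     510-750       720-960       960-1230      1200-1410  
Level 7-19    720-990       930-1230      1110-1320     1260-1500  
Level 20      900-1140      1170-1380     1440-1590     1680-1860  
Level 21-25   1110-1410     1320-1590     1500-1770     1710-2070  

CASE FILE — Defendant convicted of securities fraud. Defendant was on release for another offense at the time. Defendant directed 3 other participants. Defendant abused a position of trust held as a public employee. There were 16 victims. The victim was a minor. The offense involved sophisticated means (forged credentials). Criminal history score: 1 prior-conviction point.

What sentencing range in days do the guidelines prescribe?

Base offense level for securities fraud: 16.
A1 does not apply.
A2 applies: 16 + 3 = 19.
A3 applies (level before this adjustment is 19 ≥ 12, so +3): 19 + 3 = 22.
A4 applies (level before this adjustment is 22 ≥ 13, so +3): 22 + 3 = 25.
A5 applies: 25 + 2 = 27.
A6 applies: 27 + 2 = 29.
A7 applies: 29 + 2 = 31.
Level 31 exceeds the maximum of 25; capped at 25.
Final offense level: 25.
Criminal history: 1 prior point → Category I (0-5).
Level 25 falls in the 21-25 band.
Grid: Level 21-25 × Category I = 1110-1410 days.

1110-1410 days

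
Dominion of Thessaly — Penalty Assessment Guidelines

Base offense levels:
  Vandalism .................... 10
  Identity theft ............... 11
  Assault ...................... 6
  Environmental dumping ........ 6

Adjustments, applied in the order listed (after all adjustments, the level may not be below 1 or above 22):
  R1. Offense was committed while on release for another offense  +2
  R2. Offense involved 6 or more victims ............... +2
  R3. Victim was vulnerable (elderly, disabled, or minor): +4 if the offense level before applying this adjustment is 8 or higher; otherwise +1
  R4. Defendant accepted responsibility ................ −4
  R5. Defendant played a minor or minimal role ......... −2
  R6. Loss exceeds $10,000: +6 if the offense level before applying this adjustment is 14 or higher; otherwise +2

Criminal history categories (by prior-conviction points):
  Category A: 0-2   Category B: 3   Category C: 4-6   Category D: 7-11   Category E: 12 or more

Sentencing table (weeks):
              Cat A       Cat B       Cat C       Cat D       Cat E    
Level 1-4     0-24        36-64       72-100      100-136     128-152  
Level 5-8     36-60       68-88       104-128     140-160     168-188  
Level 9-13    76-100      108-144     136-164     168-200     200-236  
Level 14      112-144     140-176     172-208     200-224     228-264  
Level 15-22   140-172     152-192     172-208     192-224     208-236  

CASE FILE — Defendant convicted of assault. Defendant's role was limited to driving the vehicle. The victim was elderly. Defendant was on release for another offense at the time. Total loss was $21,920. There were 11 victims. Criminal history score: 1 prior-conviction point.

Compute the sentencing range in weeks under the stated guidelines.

112-144 weeks

Base offense level for assault: 6.
R1 applies: 6 + 2 = 8.
R2 applies: 8 + 2 = 10.
R3 applies (level before this adjustment is 10 ≥ 8, so +4): 10 + 4 = 14.
R5 applies: 14 − 2 = 12.
R6 applies (level before this adjustment is 12 < 14, so +2): 12 + 2 = 14.
Final offense level: 14.
Criminal history: 1 prior point → Category A (0-2).
Level 14 falls in the 14 band.
Grid: Level 14 × Category A = 112-144 weeks.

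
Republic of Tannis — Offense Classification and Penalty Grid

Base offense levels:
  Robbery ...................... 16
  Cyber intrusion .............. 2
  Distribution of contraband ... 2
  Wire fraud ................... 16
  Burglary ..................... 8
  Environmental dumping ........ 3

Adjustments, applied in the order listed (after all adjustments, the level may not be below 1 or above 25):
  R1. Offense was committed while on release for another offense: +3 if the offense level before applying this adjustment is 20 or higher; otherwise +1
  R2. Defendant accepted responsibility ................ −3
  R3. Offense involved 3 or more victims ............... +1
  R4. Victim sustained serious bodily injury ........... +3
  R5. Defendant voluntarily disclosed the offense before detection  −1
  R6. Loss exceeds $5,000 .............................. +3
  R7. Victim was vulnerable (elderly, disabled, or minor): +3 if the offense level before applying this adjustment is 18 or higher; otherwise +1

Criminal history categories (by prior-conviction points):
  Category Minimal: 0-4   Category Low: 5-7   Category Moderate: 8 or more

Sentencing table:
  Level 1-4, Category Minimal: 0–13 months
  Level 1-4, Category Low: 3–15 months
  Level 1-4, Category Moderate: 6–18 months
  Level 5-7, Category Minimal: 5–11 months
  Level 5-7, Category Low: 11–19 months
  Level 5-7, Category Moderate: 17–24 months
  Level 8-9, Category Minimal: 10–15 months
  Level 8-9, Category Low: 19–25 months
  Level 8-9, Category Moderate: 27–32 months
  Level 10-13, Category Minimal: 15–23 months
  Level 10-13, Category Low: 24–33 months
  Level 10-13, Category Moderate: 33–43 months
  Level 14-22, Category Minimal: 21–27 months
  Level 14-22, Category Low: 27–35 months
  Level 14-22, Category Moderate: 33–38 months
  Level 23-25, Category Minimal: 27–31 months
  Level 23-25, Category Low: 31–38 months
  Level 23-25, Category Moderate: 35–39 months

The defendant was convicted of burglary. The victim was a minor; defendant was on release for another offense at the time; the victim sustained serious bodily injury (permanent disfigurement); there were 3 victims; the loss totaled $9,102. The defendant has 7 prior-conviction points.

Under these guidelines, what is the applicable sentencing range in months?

27-35 months

Base offense level for burglary: 8.
R1 applies (level before this adjustment is 8 < 20, so +1): 8 + 1 = 9.
R2 does not apply.
R3 applies: 9 + 1 = 10.
R4 applies: 10 + 3 = 13.
R6 applies: 13 + 3 = 16.
R7 applies (level before this adjustment is 16 < 18, so +1): 16 + 1 = 17.
Final offense level: 17.
Criminal history: 7 prior points → Category Low (5-7).
Level 17 falls in the 14-22 band.
Grid: Level 14-22 × Category Low = 27-35 months.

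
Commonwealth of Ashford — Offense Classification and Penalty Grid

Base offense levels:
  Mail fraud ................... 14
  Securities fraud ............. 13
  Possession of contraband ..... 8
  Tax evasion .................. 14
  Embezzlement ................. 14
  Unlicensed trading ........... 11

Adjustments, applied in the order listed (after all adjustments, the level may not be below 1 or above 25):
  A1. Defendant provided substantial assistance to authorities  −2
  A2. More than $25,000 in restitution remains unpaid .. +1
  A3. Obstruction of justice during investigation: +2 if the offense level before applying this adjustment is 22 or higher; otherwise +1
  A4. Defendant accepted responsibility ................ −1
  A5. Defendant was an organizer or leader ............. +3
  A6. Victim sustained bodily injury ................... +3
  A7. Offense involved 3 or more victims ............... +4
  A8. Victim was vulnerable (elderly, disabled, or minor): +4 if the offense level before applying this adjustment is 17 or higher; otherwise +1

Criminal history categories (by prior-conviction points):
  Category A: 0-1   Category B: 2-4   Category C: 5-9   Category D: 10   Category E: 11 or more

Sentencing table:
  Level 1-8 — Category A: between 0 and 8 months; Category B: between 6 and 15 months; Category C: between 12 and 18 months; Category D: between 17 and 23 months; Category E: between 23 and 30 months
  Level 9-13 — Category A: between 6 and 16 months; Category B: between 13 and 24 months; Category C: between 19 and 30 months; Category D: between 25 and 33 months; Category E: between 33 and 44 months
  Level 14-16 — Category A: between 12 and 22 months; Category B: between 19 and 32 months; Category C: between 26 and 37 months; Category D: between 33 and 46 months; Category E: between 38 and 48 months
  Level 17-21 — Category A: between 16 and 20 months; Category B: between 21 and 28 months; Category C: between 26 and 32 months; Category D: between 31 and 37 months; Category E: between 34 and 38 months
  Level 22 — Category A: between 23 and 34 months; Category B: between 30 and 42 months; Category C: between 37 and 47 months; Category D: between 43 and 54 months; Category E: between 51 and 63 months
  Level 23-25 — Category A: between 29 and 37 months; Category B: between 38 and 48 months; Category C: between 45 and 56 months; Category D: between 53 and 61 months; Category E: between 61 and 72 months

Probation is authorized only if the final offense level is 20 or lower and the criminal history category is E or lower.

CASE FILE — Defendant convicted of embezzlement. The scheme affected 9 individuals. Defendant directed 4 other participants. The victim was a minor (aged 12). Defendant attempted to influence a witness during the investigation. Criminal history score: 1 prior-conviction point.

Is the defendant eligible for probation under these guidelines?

Base offense level for embezzlement: 14.
A1 does not apply.
A3 applies (level before this adjustment is 14 < 22, so +1): 14 + 1 = 15.
A5 applies: 15 + 3 = 18.
A7 applies: 18 + 4 = 22.
A8 applies (level before this adjustment is 22 ≥ 17, so +4): 22 + 4 = 26.
Level 26 exceeds the maximum of 25; capped at 25.
Final offense level: 25.
Criminal history: 1 prior point → Category A (0-1).
Level 25 falls in the 23-25 band.
Grid: Level 23-25 × Category A = 29-37 months.
Probation check: level 25 > 20 and category A ≤ E → not eligible.

No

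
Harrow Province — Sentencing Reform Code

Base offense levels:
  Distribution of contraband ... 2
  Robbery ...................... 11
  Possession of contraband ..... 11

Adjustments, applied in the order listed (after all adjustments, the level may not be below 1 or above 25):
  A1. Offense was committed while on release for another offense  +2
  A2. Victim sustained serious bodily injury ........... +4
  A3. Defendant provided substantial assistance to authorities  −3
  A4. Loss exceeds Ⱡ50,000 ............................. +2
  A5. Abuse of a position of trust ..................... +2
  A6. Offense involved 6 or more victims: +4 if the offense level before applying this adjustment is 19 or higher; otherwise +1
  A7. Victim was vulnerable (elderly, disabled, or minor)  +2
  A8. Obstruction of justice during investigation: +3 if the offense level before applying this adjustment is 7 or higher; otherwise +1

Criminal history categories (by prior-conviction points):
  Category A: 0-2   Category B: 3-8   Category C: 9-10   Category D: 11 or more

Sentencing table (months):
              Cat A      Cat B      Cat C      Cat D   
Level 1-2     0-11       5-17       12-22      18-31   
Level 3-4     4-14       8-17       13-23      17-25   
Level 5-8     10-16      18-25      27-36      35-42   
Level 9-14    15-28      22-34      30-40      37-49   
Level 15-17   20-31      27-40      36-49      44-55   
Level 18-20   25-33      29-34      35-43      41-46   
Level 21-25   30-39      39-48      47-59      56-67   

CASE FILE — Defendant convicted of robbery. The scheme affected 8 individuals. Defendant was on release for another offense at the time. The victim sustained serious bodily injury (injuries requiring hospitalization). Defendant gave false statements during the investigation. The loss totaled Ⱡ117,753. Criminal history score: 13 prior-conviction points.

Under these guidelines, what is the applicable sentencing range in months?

Base offense level for robbery: 11.
A1 applies: 11 + 2 = 13.
A2 applies: 13 + 4 = 17.
A4 applies: 17 + 2 = 19.
A6 applies (level before this adjustment is 19 ≥ 19, so +4): 19 + 4 = 23.
A8 applies (level before this adjustment is 23 ≥ 7, so +3): 23 + 3 = 26.
Level 26 exceeds the maximum of 25; capped at 25.
Final offense level: 25.
Criminal history: 13 prior points → Category D (11+).
Level 25 falls in the 21-25 band.
Grid: Level 21-25 × Category D = 56-67 months.

56-67 months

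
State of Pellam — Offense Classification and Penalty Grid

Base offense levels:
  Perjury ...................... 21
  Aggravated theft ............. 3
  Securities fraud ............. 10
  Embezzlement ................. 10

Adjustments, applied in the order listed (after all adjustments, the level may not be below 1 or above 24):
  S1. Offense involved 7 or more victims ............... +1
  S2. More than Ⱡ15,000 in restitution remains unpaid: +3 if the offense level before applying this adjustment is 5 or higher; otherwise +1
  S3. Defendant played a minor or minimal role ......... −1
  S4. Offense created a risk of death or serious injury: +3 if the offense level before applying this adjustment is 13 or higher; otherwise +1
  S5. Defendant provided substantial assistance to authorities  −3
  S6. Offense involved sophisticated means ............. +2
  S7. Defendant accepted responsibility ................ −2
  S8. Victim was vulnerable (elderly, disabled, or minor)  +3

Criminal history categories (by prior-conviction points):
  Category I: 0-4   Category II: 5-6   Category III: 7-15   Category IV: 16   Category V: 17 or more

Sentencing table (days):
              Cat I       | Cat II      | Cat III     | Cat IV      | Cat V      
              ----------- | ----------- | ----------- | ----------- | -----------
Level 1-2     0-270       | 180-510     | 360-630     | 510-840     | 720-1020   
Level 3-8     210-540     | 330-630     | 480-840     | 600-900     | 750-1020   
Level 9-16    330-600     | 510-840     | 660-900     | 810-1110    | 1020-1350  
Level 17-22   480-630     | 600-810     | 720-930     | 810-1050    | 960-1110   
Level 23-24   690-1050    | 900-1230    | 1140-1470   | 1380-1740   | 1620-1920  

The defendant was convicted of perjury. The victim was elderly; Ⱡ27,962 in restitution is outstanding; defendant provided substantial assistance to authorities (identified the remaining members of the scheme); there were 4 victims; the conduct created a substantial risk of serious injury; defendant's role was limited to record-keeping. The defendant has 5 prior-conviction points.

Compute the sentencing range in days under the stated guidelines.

Base offense level for perjury: 21.
S1 does not apply.
S2 applies (level before this adjustment is 21 ≥ 5, so +3): 21 + 3 = 24.
S3 applies: 24 − 1 = 23.
S4 applies (level before this adjustment is 23 ≥ 13, so +3): 23 + 3 = 26.
S5 applies: 26 − 3 = 23.
S6 does not apply.
S8 applies: 23 + 3 = 26.
Level 26 exceeds the maximum of 24; capped at 24.
Final offense level: 24.
Criminal history: 5 prior points → Category II (5-6).
Level 24 falls in the 23-24 band.
Grid: Level 23-24 × Category II = 900-1230 days.

900-1230 days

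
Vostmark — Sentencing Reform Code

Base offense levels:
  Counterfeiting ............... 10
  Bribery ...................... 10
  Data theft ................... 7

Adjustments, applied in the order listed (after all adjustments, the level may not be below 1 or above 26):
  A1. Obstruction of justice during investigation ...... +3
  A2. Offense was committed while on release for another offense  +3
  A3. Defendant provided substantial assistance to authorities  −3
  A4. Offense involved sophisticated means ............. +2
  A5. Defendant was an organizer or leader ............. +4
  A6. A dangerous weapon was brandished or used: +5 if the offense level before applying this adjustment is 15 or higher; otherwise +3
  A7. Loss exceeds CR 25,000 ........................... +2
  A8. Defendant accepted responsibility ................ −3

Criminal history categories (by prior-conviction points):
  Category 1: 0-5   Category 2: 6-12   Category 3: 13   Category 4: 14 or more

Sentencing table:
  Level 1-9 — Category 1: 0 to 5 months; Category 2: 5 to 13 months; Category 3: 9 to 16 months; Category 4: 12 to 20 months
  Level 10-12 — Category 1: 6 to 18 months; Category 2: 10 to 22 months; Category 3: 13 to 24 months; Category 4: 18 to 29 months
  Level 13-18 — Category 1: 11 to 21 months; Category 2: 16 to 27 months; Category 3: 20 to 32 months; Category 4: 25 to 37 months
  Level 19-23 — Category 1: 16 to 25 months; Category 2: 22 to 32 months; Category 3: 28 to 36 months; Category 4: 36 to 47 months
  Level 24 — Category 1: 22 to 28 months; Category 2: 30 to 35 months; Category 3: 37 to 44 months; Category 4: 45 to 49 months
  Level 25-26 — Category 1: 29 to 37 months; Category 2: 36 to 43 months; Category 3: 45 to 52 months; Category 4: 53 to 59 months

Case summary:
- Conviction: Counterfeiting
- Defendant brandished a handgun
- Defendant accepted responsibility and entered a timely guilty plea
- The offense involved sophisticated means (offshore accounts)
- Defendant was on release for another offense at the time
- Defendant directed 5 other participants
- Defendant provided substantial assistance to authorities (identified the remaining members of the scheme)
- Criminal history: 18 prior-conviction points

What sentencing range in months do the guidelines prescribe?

Base offense level for counterfeiting: 10.
A2 applies: 10 + 3 = 13.
A3 applies: 13 − 3 = 10.
A4 applies: 10 + 2 = 12.
A5 applies: 12 + 4 = 16.
A6 applies (level before this adjustment is 16 ≥ 15, so +5): 16 + 5 = 21.
A7 does not apply.
A8 applies: 21 − 3 = 18.
Final offense level: 18.
Criminal history: 18 prior points → Category 4 (14+).
Level 18 falls in the 13-18 band.
Grid: Level 13-18 × Category 4 = 25-37 months.

25-37 months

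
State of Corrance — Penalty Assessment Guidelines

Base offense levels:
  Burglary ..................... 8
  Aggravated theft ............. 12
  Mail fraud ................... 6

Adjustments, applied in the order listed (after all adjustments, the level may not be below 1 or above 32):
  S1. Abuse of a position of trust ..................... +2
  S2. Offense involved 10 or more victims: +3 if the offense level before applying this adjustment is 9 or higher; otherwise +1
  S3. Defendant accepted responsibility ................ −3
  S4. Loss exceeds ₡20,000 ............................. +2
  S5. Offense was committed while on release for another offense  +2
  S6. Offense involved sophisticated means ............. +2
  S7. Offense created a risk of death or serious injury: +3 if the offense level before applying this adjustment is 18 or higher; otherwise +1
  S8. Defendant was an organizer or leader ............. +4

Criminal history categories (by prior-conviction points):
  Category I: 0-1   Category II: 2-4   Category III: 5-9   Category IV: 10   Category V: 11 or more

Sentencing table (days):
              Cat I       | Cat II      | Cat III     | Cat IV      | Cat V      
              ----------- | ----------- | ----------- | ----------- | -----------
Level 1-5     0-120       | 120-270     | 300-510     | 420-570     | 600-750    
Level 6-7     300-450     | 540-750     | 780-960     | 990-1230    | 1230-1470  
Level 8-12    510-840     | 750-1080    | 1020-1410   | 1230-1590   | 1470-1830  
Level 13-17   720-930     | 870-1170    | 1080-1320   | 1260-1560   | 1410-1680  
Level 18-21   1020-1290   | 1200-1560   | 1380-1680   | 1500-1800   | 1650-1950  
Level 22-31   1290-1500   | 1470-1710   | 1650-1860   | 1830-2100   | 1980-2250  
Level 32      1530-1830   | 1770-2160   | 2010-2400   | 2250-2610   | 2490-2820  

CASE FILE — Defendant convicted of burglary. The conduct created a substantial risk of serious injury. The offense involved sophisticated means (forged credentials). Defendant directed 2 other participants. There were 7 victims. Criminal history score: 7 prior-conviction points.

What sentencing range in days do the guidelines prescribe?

1080-1320 days

Base offense level for burglary: 8.
S1 does not apply.
S2 does not apply.
S3 does not apply.
S6 applies: 8 + 2 = 10.
S7 applies (level before this adjustment is 10 < 18, so +1): 10 + 1 = 11.
S8 applies: 11 + 4 = 15.
Final offense level: 15.
Criminal history: 7 prior points → Category III (5-9).
Level 15 falls in the 13-17 band.
Grid: Level 13-17 × Category III = 1080-1320 days.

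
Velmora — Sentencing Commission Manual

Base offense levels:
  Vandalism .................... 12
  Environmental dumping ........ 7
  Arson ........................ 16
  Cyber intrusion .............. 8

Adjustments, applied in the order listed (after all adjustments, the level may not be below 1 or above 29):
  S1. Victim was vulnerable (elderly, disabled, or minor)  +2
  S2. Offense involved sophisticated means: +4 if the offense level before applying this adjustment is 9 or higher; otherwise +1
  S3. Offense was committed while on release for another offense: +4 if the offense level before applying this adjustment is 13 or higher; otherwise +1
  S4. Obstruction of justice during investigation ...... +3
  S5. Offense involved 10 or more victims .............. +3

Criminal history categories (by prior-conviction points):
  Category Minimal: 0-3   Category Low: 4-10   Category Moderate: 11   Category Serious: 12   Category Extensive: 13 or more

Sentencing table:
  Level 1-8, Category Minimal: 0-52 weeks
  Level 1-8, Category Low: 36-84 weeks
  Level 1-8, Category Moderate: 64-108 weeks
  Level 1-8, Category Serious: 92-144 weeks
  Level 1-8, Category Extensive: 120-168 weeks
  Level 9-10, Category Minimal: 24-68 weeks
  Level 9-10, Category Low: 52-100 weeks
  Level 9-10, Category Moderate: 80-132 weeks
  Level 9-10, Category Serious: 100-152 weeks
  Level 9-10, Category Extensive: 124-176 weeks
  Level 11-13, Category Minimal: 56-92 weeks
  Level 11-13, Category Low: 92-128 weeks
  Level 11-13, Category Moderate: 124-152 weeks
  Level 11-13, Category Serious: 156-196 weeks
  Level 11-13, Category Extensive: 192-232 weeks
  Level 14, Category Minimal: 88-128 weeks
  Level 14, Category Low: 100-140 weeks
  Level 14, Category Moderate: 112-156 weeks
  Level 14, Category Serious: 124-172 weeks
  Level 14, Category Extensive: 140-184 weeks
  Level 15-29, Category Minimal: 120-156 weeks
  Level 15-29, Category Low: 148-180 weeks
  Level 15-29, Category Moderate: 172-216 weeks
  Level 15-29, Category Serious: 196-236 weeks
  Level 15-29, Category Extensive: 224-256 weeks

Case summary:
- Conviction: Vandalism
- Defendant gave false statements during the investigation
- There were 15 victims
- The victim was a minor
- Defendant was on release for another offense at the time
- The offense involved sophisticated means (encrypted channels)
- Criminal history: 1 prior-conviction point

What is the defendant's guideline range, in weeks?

120-156 weeks

Base offense level for vandalism: 12.
S1 applies: 12 + 2 = 14.
S2 applies (level before this adjustment is 14 ≥ 9, so +4): 14 + 4 = 18.
S3 applies (level before this adjustment is 18 ≥ 13, so +4): 18 + 4 = 22.
S4 applies: 22 + 3 = 25.
S5 applies: 25 + 3 = 28.
Final offense level: 28.
Criminal history: 1 prior point → Category Minimal (0-3).
Level 28 falls in the 15-29 band.
Grid: Level 15-29 × Category Minimal = 120-156 weeks.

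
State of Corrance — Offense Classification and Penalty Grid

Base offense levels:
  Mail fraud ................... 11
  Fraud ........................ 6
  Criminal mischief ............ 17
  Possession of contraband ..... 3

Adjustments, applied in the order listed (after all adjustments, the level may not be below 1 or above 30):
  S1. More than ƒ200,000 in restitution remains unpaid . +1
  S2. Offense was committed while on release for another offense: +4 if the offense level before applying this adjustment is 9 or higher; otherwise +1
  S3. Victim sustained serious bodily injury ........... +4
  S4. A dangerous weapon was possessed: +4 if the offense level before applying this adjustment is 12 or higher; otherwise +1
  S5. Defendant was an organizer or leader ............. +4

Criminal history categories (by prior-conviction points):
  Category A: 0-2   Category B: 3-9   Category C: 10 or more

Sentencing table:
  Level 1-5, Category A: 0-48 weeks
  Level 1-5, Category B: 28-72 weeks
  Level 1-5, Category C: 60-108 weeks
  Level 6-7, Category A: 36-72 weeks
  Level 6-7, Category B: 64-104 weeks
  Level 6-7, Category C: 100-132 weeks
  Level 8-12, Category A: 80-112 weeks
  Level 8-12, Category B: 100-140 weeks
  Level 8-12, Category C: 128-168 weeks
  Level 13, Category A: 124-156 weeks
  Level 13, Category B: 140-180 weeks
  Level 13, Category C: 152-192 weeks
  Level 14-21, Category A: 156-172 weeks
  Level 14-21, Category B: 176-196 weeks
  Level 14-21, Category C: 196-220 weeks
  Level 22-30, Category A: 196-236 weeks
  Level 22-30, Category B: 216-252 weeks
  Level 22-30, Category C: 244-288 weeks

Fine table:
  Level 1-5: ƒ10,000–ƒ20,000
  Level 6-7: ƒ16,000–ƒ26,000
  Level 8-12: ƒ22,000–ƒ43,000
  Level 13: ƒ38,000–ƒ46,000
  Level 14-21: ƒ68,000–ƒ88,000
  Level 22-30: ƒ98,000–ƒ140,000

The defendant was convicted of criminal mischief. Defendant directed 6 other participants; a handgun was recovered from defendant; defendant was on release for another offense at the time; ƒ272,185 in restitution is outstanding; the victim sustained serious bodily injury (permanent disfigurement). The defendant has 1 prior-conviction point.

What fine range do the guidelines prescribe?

Base offense level for criminal mischief: 17.
S1 applies: 17 + 1 = 18.
S2 applies (level before this adjustment is 18 ≥ 9, so +4): 18 + 4 = 22.
S3 applies: 22 + 4 = 26.
S4 applies (level before this adjustment is 26 ≥ 12, so +4): 26 + 4 = 30.
S5 applies: 30 + 4 = 34.
Level 34 exceeds the maximum of 30; capped at 30.
Final offense level: 30.
Level 30 falls in the 22-30 band.
Fine table: Level 22-30 → ƒ98,000–ƒ140,000.

ƒ98,000–ƒ140,000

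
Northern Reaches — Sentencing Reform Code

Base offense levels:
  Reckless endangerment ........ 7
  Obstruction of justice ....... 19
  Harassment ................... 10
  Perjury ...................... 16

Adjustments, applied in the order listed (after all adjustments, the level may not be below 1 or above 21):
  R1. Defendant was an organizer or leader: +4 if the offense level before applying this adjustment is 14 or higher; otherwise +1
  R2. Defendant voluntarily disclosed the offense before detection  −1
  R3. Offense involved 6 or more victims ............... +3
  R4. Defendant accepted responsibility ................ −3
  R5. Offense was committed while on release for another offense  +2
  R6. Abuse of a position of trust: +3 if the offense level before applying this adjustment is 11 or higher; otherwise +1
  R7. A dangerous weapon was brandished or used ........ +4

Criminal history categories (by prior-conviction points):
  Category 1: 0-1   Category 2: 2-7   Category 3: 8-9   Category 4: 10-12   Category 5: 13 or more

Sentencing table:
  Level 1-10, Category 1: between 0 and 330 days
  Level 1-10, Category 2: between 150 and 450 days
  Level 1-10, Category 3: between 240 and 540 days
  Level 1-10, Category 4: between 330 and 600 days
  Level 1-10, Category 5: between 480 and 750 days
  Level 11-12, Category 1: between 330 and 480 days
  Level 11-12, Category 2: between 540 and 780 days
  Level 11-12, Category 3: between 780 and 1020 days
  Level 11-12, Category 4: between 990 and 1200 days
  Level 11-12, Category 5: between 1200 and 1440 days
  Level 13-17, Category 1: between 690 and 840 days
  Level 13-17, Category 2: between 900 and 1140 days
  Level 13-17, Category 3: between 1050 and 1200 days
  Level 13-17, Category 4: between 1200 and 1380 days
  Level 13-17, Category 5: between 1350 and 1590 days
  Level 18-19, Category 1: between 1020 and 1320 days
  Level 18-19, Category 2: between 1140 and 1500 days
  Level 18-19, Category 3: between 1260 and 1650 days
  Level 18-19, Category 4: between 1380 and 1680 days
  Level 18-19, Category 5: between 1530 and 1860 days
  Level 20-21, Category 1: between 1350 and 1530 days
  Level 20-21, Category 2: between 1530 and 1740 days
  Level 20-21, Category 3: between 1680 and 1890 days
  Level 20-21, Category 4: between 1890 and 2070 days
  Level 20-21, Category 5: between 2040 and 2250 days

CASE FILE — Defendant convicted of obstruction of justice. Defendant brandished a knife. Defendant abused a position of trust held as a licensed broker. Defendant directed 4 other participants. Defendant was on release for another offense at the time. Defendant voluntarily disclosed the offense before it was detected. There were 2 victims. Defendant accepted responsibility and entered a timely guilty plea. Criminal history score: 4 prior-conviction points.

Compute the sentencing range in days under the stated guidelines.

1530-1740 days

Base offense level for obstruction of justice: 19.
R1 applies (level before this adjustment is 19 ≥ 14, so +4): 19 + 4 = 23.
R2 applies: 23 − 1 = 22.
R3 does not apply.
R4 applies: 22 − 3 = 19.
R5 applies: 19 + 2 = 21.
R6 applies (level before this adjustment is 21 ≥ 11, so +3): 21 + 3 = 24.
R7 applies: 24 + 4 = 28.
Level 28 exceeds the maximum of 21; capped at 21.
Final offense level: 21.
Criminal history: 4 prior points → Category 2 (2-7).
Level 21 falls in the 20-21 band.
Grid: Level 20-21 × Category 2 = 1530-1740 days.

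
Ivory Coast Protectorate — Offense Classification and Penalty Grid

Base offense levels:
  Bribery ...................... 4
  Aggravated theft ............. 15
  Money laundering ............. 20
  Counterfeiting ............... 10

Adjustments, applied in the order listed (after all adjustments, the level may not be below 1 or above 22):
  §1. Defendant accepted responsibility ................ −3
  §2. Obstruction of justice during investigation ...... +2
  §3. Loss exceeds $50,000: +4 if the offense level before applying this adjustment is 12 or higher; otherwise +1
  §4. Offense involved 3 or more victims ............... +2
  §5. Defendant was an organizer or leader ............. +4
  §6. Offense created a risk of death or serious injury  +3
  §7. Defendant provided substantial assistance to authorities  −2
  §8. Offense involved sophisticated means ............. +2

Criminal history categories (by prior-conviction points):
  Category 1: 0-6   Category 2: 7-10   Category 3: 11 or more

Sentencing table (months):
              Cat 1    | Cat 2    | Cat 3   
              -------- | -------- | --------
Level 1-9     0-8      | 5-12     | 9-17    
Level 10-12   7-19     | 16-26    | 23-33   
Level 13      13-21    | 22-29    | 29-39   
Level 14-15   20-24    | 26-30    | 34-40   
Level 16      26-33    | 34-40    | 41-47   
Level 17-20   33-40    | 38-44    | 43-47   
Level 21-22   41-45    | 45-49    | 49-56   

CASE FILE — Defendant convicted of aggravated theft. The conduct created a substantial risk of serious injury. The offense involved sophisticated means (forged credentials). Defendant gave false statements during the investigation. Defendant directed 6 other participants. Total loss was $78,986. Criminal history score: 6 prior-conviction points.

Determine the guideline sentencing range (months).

Base offense level for aggravated theft: 15.
§2 applies: 15 + 2 = 17.
§3 applies (level before this adjustment is 17 ≥ 12, so +4): 17 + 4 = 21.
§4 does not apply.
§5 applies: 21 + 4 = 25.
§6 applies: 25 + 3 = 28.
§8 applies: 28 + 2 = 30.
Level 30 exceeds the maximum of 22; capped at 22.
Final offense level: 22.
Criminal history: 6 prior points → Category 1 (0-6).
Level 22 falls in the 21-22 band.
Grid: Level 21-22 × Category 1 = 41-45 months.

41-45 months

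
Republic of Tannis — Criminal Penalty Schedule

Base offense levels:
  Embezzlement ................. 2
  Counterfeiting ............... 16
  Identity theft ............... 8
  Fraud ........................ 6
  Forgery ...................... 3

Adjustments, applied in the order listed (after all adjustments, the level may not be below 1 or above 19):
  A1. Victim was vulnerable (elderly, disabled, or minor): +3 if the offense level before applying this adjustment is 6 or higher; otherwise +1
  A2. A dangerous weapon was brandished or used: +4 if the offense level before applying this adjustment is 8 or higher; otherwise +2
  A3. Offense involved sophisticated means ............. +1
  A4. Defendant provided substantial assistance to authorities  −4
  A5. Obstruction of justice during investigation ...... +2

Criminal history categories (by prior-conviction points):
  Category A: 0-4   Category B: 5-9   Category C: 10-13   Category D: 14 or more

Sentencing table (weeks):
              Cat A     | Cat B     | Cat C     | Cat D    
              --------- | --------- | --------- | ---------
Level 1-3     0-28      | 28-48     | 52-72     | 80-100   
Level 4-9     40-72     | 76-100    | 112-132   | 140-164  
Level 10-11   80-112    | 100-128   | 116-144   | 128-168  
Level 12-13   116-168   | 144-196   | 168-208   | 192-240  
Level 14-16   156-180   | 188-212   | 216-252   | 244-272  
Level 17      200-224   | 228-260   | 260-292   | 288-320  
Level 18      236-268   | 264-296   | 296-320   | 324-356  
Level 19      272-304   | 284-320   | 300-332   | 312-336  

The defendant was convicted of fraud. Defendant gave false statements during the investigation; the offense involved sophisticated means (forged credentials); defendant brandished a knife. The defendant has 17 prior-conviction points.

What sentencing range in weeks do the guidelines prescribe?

Base offense level for fraud: 6.
A2 applies (level before this adjustment is 6 < 8, so +2): 6 + 2 = 8.
A3 applies: 8 + 1 = 9.
A4 does not apply.
A5 applies: 9 + 2 = 11.
Final offense level: 11.
Criminal history: 17 prior points → Category D (14+).
Level 11 falls in the 10-11 band.
Grid: Level 10-11 × Category D = 128-168 weeks.

128-168 weeks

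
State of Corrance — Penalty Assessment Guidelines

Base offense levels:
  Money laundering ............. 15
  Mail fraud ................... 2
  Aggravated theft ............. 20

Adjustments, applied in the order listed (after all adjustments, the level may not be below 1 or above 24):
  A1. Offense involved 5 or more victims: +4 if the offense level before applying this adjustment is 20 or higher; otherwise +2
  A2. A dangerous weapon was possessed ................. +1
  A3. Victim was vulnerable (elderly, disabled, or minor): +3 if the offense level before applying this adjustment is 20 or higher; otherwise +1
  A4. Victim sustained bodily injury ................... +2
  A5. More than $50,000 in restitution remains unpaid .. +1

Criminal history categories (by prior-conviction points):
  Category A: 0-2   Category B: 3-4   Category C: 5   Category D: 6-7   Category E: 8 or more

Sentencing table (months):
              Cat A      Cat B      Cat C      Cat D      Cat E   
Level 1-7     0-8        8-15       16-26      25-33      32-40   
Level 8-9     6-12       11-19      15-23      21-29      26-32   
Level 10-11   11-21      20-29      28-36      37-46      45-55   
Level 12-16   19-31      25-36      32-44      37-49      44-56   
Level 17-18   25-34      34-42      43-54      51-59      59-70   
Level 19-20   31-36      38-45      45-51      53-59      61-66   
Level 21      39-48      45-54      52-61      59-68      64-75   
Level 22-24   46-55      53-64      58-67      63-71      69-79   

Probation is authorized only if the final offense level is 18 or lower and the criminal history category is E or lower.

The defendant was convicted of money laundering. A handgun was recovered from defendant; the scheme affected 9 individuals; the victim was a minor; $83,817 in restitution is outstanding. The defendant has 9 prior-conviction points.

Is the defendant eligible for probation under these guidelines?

Base offense level for money laundering: 15.
A1 applies (level before this adjustment is 15 < 20, so +2): 15 + 2 = 17.
A2 applies: 17 + 1 = 18.
A3 applies (level before this adjustment is 18 < 20, so +1): 18 + 1 = 19.
A4 does not apply.
A5 applies: 19 + 1 = 20.
Final offense level: 20.
Criminal history: 9 prior points → Category E (8+).
Level 20 falls in the 19-20 band.
Grid: Level 19-20 × Category E = 61-66 months.
Probation check: level 20 > 18 and category E ≤ E → not eligible.

No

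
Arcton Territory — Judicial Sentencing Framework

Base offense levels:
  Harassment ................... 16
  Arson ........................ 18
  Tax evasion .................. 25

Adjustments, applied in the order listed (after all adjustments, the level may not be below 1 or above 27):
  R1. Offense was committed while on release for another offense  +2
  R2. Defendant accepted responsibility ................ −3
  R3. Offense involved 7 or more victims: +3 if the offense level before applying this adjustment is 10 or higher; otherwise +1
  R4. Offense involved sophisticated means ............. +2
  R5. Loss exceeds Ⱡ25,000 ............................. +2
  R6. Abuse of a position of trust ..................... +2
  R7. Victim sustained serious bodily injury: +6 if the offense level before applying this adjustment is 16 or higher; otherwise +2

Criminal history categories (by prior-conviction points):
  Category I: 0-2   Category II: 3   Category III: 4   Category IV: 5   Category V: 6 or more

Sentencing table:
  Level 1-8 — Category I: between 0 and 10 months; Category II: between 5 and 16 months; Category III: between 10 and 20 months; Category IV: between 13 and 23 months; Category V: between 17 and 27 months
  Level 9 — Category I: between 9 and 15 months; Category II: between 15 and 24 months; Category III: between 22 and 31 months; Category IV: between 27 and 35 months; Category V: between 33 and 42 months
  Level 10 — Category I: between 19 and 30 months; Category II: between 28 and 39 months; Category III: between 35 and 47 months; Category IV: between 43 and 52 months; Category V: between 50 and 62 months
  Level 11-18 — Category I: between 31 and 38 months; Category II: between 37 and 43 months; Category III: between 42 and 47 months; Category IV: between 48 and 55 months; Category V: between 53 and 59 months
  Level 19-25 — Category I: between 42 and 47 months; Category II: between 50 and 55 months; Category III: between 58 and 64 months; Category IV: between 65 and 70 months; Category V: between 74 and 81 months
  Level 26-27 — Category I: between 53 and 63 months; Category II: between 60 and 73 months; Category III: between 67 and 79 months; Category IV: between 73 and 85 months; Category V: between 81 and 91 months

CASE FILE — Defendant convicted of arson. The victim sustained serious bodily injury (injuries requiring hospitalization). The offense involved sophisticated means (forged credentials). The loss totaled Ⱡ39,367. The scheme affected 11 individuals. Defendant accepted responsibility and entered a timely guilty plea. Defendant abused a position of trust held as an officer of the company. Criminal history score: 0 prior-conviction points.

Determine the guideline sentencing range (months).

53-63 months

Base offense level for arson: 18.
R1 does not apply.
R2 applies: 18 − 3 = 15.
R3 applies (level before this adjustment is 15 ≥ 10, so +3): 15 + 3 = 18.
R4 applies: 18 + 2 = 20.
R5 applies: 20 + 2 = 22.
R6 applies: 22 + 2 = 24.
R7 applies (level before this adjustment is 24 ≥ 16, so +6): 24 + 6 = 30.
Level 30 exceeds the maximum of 27; capped at 27.
Final offense level: 27.
Criminal history: 0 prior points → Category I (0-2).
Level 27 falls in the 26-27 band.
Grid: Level 26-27 × Category I = 53-63 months.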